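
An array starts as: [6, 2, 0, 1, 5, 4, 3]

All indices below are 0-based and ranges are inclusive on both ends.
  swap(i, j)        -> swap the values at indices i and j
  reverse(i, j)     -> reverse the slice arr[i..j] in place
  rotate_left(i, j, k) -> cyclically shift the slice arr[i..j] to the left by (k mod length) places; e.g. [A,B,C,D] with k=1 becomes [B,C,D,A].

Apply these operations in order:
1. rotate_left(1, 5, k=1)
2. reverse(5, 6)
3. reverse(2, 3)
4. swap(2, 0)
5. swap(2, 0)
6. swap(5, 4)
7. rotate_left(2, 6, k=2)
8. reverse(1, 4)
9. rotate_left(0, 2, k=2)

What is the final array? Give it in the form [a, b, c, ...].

After 1 (rotate_left(1, 5, k=1)): [6, 0, 1, 5, 4, 2, 3]
After 2 (reverse(5, 6)): [6, 0, 1, 5, 4, 3, 2]
After 3 (reverse(2, 3)): [6, 0, 5, 1, 4, 3, 2]
After 4 (swap(2, 0)): [5, 0, 6, 1, 4, 3, 2]
After 5 (swap(2, 0)): [6, 0, 5, 1, 4, 3, 2]
After 6 (swap(5, 4)): [6, 0, 5, 1, 3, 4, 2]
After 7 (rotate_left(2, 6, k=2)): [6, 0, 3, 4, 2, 5, 1]
After 8 (reverse(1, 4)): [6, 2, 4, 3, 0, 5, 1]
After 9 (rotate_left(0, 2, k=2)): [4, 6, 2, 3, 0, 5, 1]

Answer: [4, 6, 2, 3, 0, 5, 1]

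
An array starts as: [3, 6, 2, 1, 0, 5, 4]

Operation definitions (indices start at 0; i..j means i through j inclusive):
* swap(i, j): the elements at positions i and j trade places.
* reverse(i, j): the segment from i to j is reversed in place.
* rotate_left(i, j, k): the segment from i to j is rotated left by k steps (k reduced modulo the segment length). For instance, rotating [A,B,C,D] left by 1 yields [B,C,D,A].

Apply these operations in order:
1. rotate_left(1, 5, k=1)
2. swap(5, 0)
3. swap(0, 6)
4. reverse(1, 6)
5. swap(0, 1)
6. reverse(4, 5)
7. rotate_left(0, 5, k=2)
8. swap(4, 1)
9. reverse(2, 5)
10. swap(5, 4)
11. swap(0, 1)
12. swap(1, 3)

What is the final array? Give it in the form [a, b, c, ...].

After 1 (rotate_left(1, 5, k=1)): [3, 2, 1, 0, 5, 6, 4]
After 2 (swap(5, 0)): [6, 2, 1, 0, 5, 3, 4]
After 3 (swap(0, 6)): [4, 2, 1, 0, 5, 3, 6]
After 4 (reverse(1, 6)): [4, 6, 3, 5, 0, 1, 2]
After 5 (swap(0, 1)): [6, 4, 3, 5, 0, 1, 2]
After 6 (reverse(4, 5)): [6, 4, 3, 5, 1, 0, 2]
After 7 (rotate_left(0, 5, k=2)): [3, 5, 1, 0, 6, 4, 2]
After 8 (swap(4, 1)): [3, 6, 1, 0, 5, 4, 2]
After 9 (reverse(2, 5)): [3, 6, 4, 5, 0, 1, 2]
After 10 (swap(5, 4)): [3, 6, 4, 5, 1, 0, 2]
After 11 (swap(0, 1)): [6, 3, 4, 5, 1, 0, 2]
After 12 (swap(1, 3)): [6, 5, 4, 3, 1, 0, 2]

Answer: [6, 5, 4, 3, 1, 0, 2]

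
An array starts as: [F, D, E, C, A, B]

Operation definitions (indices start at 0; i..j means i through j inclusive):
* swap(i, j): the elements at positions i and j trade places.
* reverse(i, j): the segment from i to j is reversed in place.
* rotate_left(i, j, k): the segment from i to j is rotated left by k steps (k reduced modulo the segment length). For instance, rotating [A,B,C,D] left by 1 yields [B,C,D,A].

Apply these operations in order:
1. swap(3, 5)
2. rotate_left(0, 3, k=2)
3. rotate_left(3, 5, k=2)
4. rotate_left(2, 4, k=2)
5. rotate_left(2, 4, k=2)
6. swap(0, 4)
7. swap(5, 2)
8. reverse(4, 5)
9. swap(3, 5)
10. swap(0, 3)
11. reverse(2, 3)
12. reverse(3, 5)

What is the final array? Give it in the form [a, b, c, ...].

After 1 (swap(3, 5)): [F, D, E, B, A, C]
After 2 (rotate_left(0, 3, k=2)): [E, B, F, D, A, C]
After 3 (rotate_left(3, 5, k=2)): [E, B, F, C, D, A]
After 4 (rotate_left(2, 4, k=2)): [E, B, D, F, C, A]
After 5 (rotate_left(2, 4, k=2)): [E, B, C, D, F, A]
After 6 (swap(0, 4)): [F, B, C, D, E, A]
After 7 (swap(5, 2)): [F, B, A, D, E, C]
After 8 (reverse(4, 5)): [F, B, A, D, C, E]
After 9 (swap(3, 5)): [F, B, A, E, C, D]
After 10 (swap(0, 3)): [E, B, A, F, C, D]
After 11 (reverse(2, 3)): [E, B, F, A, C, D]
After 12 (reverse(3, 5)): [E, B, F, D, C, A]

Answer: [E, B, F, D, C, A]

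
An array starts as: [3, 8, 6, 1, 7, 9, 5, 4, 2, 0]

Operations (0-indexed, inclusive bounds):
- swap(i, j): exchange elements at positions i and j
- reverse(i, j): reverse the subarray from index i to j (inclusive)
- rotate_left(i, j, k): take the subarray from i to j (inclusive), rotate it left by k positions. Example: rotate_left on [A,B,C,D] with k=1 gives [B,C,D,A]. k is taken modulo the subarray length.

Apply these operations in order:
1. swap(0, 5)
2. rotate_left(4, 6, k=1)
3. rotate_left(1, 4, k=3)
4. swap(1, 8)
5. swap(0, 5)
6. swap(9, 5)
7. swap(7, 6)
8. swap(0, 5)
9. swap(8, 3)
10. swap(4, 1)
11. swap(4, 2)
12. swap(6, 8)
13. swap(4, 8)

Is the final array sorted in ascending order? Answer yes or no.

After 1 (swap(0, 5)): [9, 8, 6, 1, 7, 3, 5, 4, 2, 0]
After 2 (rotate_left(4, 6, k=1)): [9, 8, 6, 1, 3, 5, 7, 4, 2, 0]
After 3 (rotate_left(1, 4, k=3)): [9, 3, 8, 6, 1, 5, 7, 4, 2, 0]
After 4 (swap(1, 8)): [9, 2, 8, 6, 1, 5, 7, 4, 3, 0]
After 5 (swap(0, 5)): [5, 2, 8, 6, 1, 9, 7, 4, 3, 0]
After 6 (swap(9, 5)): [5, 2, 8, 6, 1, 0, 7, 4, 3, 9]
After 7 (swap(7, 6)): [5, 2, 8, 6, 1, 0, 4, 7, 3, 9]
After 8 (swap(0, 5)): [0, 2, 8, 6, 1, 5, 4, 7, 3, 9]
After 9 (swap(8, 3)): [0, 2, 8, 3, 1, 5, 4, 7, 6, 9]
After 10 (swap(4, 1)): [0, 1, 8, 3, 2, 5, 4, 7, 6, 9]
After 11 (swap(4, 2)): [0, 1, 2, 3, 8, 5, 4, 7, 6, 9]
After 12 (swap(6, 8)): [0, 1, 2, 3, 8, 5, 6, 7, 4, 9]
After 13 (swap(4, 8)): [0, 1, 2, 3, 4, 5, 6, 7, 8, 9]

Answer: yes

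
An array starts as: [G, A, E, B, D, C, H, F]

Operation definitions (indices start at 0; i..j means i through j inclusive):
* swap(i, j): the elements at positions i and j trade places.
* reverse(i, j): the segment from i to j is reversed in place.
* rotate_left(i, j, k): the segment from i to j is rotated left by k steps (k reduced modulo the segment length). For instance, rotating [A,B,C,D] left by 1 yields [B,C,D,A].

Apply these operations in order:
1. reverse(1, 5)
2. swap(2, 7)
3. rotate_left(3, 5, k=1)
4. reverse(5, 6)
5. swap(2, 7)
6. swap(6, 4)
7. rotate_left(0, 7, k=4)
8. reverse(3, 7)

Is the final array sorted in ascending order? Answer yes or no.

After 1 (reverse(1, 5)): [G, C, D, B, E, A, H, F]
After 2 (swap(2, 7)): [G, C, F, B, E, A, H, D]
After 3 (rotate_left(3, 5, k=1)): [G, C, F, E, A, B, H, D]
After 4 (reverse(5, 6)): [G, C, F, E, A, H, B, D]
After 5 (swap(2, 7)): [G, C, D, E, A, H, B, F]
After 6 (swap(6, 4)): [G, C, D, E, B, H, A, F]
After 7 (rotate_left(0, 7, k=4)): [B, H, A, F, G, C, D, E]
After 8 (reverse(3, 7)): [B, H, A, E, D, C, G, F]

Answer: no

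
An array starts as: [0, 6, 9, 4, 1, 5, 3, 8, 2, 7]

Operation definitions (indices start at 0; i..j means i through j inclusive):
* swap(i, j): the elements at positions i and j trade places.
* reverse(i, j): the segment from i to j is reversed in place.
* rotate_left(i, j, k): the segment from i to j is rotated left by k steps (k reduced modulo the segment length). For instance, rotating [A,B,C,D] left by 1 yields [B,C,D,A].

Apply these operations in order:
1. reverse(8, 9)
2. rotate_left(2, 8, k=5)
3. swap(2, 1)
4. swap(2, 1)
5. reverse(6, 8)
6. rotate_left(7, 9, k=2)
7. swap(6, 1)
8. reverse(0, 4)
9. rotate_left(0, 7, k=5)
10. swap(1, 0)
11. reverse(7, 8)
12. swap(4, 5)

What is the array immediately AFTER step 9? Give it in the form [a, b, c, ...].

Answer: [4, 6, 2, 9, 7, 8, 3, 0, 5, 1]

Derivation:
After 1 (reverse(8, 9)): [0, 6, 9, 4, 1, 5, 3, 8, 7, 2]
After 2 (rotate_left(2, 8, k=5)): [0, 6, 8, 7, 9, 4, 1, 5, 3, 2]
After 3 (swap(2, 1)): [0, 8, 6, 7, 9, 4, 1, 5, 3, 2]
After 4 (swap(2, 1)): [0, 6, 8, 7, 9, 4, 1, 5, 3, 2]
After 5 (reverse(6, 8)): [0, 6, 8, 7, 9, 4, 3, 5, 1, 2]
After 6 (rotate_left(7, 9, k=2)): [0, 6, 8, 7, 9, 4, 3, 2, 5, 1]
After 7 (swap(6, 1)): [0, 3, 8, 7, 9, 4, 6, 2, 5, 1]
After 8 (reverse(0, 4)): [9, 7, 8, 3, 0, 4, 6, 2, 5, 1]
After 9 (rotate_left(0, 7, k=5)): [4, 6, 2, 9, 7, 8, 3, 0, 5, 1]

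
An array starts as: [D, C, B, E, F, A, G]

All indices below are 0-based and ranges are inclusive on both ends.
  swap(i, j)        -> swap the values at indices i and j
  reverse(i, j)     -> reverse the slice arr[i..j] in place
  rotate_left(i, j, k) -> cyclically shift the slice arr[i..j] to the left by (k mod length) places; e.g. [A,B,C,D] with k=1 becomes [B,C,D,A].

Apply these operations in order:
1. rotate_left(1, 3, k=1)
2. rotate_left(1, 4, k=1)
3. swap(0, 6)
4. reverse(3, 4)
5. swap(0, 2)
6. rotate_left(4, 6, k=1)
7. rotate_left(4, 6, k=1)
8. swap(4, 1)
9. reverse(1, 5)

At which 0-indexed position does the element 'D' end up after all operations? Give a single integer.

After 1 (rotate_left(1, 3, k=1)): [D, B, E, C, F, A, G]
After 2 (rotate_left(1, 4, k=1)): [D, E, C, F, B, A, G]
After 3 (swap(0, 6)): [G, E, C, F, B, A, D]
After 4 (reverse(3, 4)): [G, E, C, B, F, A, D]
After 5 (swap(0, 2)): [C, E, G, B, F, A, D]
After 6 (rotate_left(4, 6, k=1)): [C, E, G, B, A, D, F]
After 7 (rotate_left(4, 6, k=1)): [C, E, G, B, D, F, A]
After 8 (swap(4, 1)): [C, D, G, B, E, F, A]
After 9 (reverse(1, 5)): [C, F, E, B, G, D, A]

Answer: 5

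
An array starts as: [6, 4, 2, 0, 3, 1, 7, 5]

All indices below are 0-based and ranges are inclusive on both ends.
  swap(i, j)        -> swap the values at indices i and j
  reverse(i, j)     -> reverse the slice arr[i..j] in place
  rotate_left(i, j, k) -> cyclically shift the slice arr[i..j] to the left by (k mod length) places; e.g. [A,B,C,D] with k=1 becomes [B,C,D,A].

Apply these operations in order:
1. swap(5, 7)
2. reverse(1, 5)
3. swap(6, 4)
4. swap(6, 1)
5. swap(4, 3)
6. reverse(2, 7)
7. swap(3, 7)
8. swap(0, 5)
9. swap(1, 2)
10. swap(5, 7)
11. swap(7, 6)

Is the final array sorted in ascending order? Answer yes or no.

After 1 (swap(5, 7)): [6, 4, 2, 0, 3, 5, 7, 1]
After 2 (reverse(1, 5)): [6, 5, 3, 0, 2, 4, 7, 1]
After 3 (swap(6, 4)): [6, 5, 3, 0, 7, 4, 2, 1]
After 4 (swap(6, 1)): [6, 2, 3, 0, 7, 4, 5, 1]
After 5 (swap(4, 3)): [6, 2, 3, 7, 0, 4, 5, 1]
After 6 (reverse(2, 7)): [6, 2, 1, 5, 4, 0, 7, 3]
After 7 (swap(3, 7)): [6, 2, 1, 3, 4, 0, 7, 5]
After 8 (swap(0, 5)): [0, 2, 1, 3, 4, 6, 7, 5]
After 9 (swap(1, 2)): [0, 1, 2, 3, 4, 6, 7, 5]
After 10 (swap(5, 7)): [0, 1, 2, 3, 4, 5, 7, 6]
After 11 (swap(7, 6)): [0, 1, 2, 3, 4, 5, 6, 7]

Answer: yes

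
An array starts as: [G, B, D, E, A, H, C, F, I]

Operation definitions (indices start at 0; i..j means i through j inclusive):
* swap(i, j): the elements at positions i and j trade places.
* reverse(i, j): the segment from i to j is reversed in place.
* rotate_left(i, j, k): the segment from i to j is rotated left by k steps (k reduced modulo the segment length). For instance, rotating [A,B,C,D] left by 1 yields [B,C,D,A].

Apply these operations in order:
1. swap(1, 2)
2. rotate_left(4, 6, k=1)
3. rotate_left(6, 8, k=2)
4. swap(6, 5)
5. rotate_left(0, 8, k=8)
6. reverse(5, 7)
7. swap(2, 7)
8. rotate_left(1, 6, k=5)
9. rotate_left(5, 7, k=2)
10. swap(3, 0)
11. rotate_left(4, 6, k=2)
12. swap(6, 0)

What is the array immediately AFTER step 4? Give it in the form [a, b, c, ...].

After 1 (swap(1, 2)): [G, D, B, E, A, H, C, F, I]
After 2 (rotate_left(4, 6, k=1)): [G, D, B, E, H, C, A, F, I]
After 3 (rotate_left(6, 8, k=2)): [G, D, B, E, H, C, I, A, F]
After 4 (swap(6, 5)): [G, D, B, E, H, I, C, A, F]

Answer: [G, D, B, E, H, I, C, A, F]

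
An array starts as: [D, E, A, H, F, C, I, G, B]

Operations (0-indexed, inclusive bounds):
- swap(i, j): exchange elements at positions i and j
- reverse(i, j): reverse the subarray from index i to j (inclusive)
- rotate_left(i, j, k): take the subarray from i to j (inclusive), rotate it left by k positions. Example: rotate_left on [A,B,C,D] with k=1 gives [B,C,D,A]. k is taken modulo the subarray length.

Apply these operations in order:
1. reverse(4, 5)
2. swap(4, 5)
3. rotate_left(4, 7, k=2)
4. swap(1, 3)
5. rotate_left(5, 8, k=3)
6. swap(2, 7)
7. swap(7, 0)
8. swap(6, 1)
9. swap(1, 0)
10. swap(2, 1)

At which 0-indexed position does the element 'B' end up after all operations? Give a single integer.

After 1 (reverse(4, 5)): [D, E, A, H, C, F, I, G, B]
After 2 (swap(4, 5)): [D, E, A, H, F, C, I, G, B]
After 3 (rotate_left(4, 7, k=2)): [D, E, A, H, I, G, F, C, B]
After 4 (swap(1, 3)): [D, H, A, E, I, G, F, C, B]
After 5 (rotate_left(5, 8, k=3)): [D, H, A, E, I, B, G, F, C]
After 6 (swap(2, 7)): [D, H, F, E, I, B, G, A, C]
After 7 (swap(7, 0)): [A, H, F, E, I, B, G, D, C]
After 8 (swap(6, 1)): [A, G, F, E, I, B, H, D, C]
After 9 (swap(1, 0)): [G, A, F, E, I, B, H, D, C]
After 10 (swap(2, 1)): [G, F, A, E, I, B, H, D, C]

Answer: 5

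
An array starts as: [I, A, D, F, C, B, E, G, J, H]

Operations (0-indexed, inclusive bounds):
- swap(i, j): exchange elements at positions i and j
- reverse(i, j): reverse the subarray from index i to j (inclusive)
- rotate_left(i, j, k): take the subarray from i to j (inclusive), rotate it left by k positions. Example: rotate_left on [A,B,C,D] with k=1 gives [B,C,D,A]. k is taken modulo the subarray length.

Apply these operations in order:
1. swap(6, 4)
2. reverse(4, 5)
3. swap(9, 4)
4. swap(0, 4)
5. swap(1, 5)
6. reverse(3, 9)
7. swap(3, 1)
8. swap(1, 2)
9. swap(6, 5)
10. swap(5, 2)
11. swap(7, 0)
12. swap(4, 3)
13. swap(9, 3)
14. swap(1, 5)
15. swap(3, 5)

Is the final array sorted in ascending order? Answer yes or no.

Answer: yes

Derivation:
After 1 (swap(6, 4)): [I, A, D, F, E, B, C, G, J, H]
After 2 (reverse(4, 5)): [I, A, D, F, B, E, C, G, J, H]
After 3 (swap(9, 4)): [I, A, D, F, H, E, C, G, J, B]
After 4 (swap(0, 4)): [H, A, D, F, I, E, C, G, J, B]
After 5 (swap(1, 5)): [H, E, D, F, I, A, C, G, J, B]
After 6 (reverse(3, 9)): [H, E, D, B, J, G, C, A, I, F]
After 7 (swap(3, 1)): [H, B, D, E, J, G, C, A, I, F]
After 8 (swap(1, 2)): [H, D, B, E, J, G, C, A, I, F]
After 9 (swap(6, 5)): [H, D, B, E, J, C, G, A, I, F]
After 10 (swap(5, 2)): [H, D, C, E, J, B, G, A, I, F]
After 11 (swap(7, 0)): [A, D, C, E, J, B, G, H, I, F]
After 12 (swap(4, 3)): [A, D, C, J, E, B, G, H, I, F]
After 13 (swap(9, 3)): [A, D, C, F, E, B, G, H, I, J]
After 14 (swap(1, 5)): [A, B, C, F, E, D, G, H, I, J]
After 15 (swap(3, 5)): [A, B, C, D, E, F, G, H, I, J]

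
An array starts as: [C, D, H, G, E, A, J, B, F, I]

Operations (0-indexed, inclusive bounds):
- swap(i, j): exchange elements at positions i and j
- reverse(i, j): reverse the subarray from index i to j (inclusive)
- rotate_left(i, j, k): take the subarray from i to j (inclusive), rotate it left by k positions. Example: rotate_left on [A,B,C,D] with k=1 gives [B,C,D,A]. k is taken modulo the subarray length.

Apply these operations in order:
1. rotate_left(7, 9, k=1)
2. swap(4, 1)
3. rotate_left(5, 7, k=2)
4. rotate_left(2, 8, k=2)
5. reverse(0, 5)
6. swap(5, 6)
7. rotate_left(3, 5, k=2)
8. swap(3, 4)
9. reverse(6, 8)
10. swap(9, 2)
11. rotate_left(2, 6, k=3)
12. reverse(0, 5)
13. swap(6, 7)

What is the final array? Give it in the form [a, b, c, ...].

After 1 (rotate_left(7, 9, k=1)): [C, D, H, G, E, A, J, F, I, B]
After 2 (swap(4, 1)): [C, E, H, G, D, A, J, F, I, B]
After 3 (rotate_left(5, 7, k=2)): [C, E, H, G, D, F, A, J, I, B]
After 4 (rotate_left(2, 8, k=2)): [C, E, D, F, A, J, I, H, G, B]
After 5 (reverse(0, 5)): [J, A, F, D, E, C, I, H, G, B]
After 6 (swap(5, 6)): [J, A, F, D, E, I, C, H, G, B]
After 7 (rotate_left(3, 5, k=2)): [J, A, F, I, D, E, C, H, G, B]
After 8 (swap(3, 4)): [J, A, F, D, I, E, C, H, G, B]
After 9 (reverse(6, 8)): [J, A, F, D, I, E, G, H, C, B]
After 10 (swap(9, 2)): [J, A, B, D, I, E, G, H, C, F]
After 11 (rotate_left(2, 6, k=3)): [J, A, E, G, B, D, I, H, C, F]
After 12 (reverse(0, 5)): [D, B, G, E, A, J, I, H, C, F]
After 13 (swap(6, 7)): [D, B, G, E, A, J, H, I, C, F]

Answer: [D, B, G, E, A, J, H, I, C, F]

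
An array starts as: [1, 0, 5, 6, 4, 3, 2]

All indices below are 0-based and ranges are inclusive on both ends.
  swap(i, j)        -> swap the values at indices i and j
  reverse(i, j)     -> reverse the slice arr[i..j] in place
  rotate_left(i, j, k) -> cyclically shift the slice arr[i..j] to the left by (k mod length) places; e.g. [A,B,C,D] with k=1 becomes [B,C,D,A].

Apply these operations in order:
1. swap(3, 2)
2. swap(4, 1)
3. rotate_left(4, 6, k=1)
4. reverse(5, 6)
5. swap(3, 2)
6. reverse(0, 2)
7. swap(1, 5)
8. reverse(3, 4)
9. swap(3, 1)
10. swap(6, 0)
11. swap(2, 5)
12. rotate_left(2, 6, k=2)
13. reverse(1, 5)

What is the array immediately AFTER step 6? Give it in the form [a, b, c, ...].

After 1 (swap(3, 2)): [1, 0, 6, 5, 4, 3, 2]
After 2 (swap(4, 1)): [1, 4, 6, 5, 0, 3, 2]
After 3 (rotate_left(4, 6, k=1)): [1, 4, 6, 5, 3, 2, 0]
After 4 (reverse(5, 6)): [1, 4, 6, 5, 3, 0, 2]
After 5 (swap(3, 2)): [1, 4, 5, 6, 3, 0, 2]
After 6 (reverse(0, 2)): [5, 4, 1, 6, 3, 0, 2]

Answer: [5, 4, 1, 6, 3, 0, 2]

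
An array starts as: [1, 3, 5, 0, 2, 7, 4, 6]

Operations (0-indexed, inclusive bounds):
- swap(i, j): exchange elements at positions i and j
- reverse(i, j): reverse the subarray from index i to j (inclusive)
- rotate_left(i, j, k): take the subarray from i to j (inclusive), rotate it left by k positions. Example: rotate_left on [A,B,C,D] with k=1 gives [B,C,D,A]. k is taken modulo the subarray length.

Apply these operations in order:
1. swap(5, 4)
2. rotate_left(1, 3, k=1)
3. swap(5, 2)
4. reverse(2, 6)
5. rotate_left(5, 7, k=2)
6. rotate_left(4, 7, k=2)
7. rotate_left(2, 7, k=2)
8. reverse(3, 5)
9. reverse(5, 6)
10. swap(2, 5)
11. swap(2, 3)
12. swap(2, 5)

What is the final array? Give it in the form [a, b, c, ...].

Answer: [1, 5, 3, 4, 7, 6, 2, 0]

Derivation:
After 1 (swap(5, 4)): [1, 3, 5, 0, 7, 2, 4, 6]
After 2 (rotate_left(1, 3, k=1)): [1, 5, 0, 3, 7, 2, 4, 6]
After 3 (swap(5, 2)): [1, 5, 2, 3, 7, 0, 4, 6]
After 4 (reverse(2, 6)): [1, 5, 4, 0, 7, 3, 2, 6]
After 5 (rotate_left(5, 7, k=2)): [1, 5, 4, 0, 7, 6, 3, 2]
After 6 (rotate_left(4, 7, k=2)): [1, 5, 4, 0, 3, 2, 7, 6]
After 7 (rotate_left(2, 7, k=2)): [1, 5, 3, 2, 7, 6, 4, 0]
After 8 (reverse(3, 5)): [1, 5, 3, 6, 7, 2, 4, 0]
After 9 (reverse(5, 6)): [1, 5, 3, 6, 7, 4, 2, 0]
After 10 (swap(2, 5)): [1, 5, 4, 6, 7, 3, 2, 0]
After 11 (swap(2, 3)): [1, 5, 6, 4, 7, 3, 2, 0]
After 12 (swap(2, 5)): [1, 5, 3, 4, 7, 6, 2, 0]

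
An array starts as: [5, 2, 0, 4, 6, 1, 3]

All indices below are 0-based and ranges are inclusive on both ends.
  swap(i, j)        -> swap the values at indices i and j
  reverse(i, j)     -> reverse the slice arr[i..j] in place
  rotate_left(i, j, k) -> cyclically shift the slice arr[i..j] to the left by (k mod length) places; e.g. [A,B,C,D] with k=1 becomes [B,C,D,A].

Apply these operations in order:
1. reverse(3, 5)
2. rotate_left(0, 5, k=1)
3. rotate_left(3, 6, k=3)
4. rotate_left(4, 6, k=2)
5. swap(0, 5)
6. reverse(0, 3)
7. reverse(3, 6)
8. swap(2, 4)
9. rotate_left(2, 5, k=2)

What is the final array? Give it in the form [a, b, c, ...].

After 1 (reverse(3, 5)): [5, 2, 0, 1, 6, 4, 3]
After 2 (rotate_left(0, 5, k=1)): [2, 0, 1, 6, 4, 5, 3]
After 3 (rotate_left(3, 6, k=3)): [2, 0, 1, 3, 6, 4, 5]
After 4 (rotate_left(4, 6, k=2)): [2, 0, 1, 3, 5, 6, 4]
After 5 (swap(0, 5)): [6, 0, 1, 3, 5, 2, 4]
After 6 (reverse(0, 3)): [3, 1, 0, 6, 5, 2, 4]
After 7 (reverse(3, 6)): [3, 1, 0, 4, 2, 5, 6]
After 8 (swap(2, 4)): [3, 1, 2, 4, 0, 5, 6]
After 9 (rotate_left(2, 5, k=2)): [3, 1, 0, 5, 2, 4, 6]

Answer: [3, 1, 0, 5, 2, 4, 6]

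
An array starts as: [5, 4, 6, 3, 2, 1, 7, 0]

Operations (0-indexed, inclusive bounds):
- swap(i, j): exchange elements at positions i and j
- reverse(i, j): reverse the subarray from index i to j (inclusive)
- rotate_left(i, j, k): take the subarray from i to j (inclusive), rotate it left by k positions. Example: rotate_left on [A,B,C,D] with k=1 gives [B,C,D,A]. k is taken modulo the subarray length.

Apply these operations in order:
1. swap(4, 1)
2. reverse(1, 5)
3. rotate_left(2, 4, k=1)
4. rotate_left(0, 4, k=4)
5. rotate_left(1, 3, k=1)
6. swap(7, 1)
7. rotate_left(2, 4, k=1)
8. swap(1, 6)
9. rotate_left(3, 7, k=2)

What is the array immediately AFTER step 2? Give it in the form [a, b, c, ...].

After 1 (swap(4, 1)): [5, 2, 6, 3, 4, 1, 7, 0]
After 2 (reverse(1, 5)): [5, 1, 4, 3, 6, 2, 7, 0]

Answer: [5, 1, 4, 3, 6, 2, 7, 0]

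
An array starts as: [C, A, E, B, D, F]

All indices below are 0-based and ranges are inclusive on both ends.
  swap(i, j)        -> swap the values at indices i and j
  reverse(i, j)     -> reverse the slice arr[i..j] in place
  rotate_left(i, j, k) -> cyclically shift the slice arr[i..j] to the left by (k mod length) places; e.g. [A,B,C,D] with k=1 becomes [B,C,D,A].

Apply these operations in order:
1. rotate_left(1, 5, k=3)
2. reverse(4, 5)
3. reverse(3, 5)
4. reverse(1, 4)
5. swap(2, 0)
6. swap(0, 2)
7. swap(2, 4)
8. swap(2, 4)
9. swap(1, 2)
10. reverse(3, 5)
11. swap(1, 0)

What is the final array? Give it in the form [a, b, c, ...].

Answer: [E, C, B, A, D, F]

Derivation:
After 1 (rotate_left(1, 5, k=3)): [C, D, F, A, E, B]
After 2 (reverse(4, 5)): [C, D, F, A, B, E]
After 3 (reverse(3, 5)): [C, D, F, E, B, A]
After 4 (reverse(1, 4)): [C, B, E, F, D, A]
After 5 (swap(2, 0)): [E, B, C, F, D, A]
After 6 (swap(0, 2)): [C, B, E, F, D, A]
After 7 (swap(2, 4)): [C, B, D, F, E, A]
After 8 (swap(2, 4)): [C, B, E, F, D, A]
After 9 (swap(1, 2)): [C, E, B, F, D, A]
After 10 (reverse(3, 5)): [C, E, B, A, D, F]
After 11 (swap(1, 0)): [E, C, B, A, D, F]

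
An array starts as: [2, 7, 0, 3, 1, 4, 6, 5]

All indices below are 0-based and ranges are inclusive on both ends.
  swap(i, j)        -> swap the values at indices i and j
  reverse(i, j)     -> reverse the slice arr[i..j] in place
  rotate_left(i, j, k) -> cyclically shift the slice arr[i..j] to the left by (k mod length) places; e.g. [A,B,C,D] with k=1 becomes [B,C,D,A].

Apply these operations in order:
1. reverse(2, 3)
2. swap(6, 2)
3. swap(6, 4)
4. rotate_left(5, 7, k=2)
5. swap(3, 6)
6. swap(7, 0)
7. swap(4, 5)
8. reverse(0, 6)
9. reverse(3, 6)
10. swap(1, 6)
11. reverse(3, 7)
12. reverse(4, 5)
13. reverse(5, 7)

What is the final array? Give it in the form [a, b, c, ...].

Answer: [0, 4, 5, 2, 6, 1, 7, 3]

Derivation:
After 1 (reverse(2, 3)): [2, 7, 3, 0, 1, 4, 6, 5]
After 2 (swap(6, 2)): [2, 7, 6, 0, 1, 4, 3, 5]
After 3 (swap(6, 4)): [2, 7, 6, 0, 3, 4, 1, 5]
After 4 (rotate_left(5, 7, k=2)): [2, 7, 6, 0, 3, 5, 4, 1]
After 5 (swap(3, 6)): [2, 7, 6, 4, 3, 5, 0, 1]
After 6 (swap(7, 0)): [1, 7, 6, 4, 3, 5, 0, 2]
After 7 (swap(4, 5)): [1, 7, 6, 4, 5, 3, 0, 2]
After 8 (reverse(0, 6)): [0, 3, 5, 4, 6, 7, 1, 2]
After 9 (reverse(3, 6)): [0, 3, 5, 1, 7, 6, 4, 2]
After 10 (swap(1, 6)): [0, 4, 5, 1, 7, 6, 3, 2]
After 11 (reverse(3, 7)): [0, 4, 5, 2, 3, 6, 7, 1]
After 12 (reverse(4, 5)): [0, 4, 5, 2, 6, 3, 7, 1]
After 13 (reverse(5, 7)): [0, 4, 5, 2, 6, 1, 7, 3]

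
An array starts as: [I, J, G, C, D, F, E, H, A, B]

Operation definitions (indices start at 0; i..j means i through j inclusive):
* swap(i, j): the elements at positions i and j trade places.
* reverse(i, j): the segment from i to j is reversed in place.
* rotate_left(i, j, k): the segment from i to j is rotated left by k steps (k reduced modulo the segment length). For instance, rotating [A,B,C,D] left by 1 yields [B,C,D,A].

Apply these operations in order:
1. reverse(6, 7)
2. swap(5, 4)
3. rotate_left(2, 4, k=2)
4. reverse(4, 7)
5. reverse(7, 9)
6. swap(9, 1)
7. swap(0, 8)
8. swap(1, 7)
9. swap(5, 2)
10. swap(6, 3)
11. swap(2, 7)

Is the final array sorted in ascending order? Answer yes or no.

Answer: yes

Derivation:
After 1 (reverse(6, 7)): [I, J, G, C, D, F, H, E, A, B]
After 2 (swap(5, 4)): [I, J, G, C, F, D, H, E, A, B]
After 3 (rotate_left(2, 4, k=2)): [I, J, F, G, C, D, H, E, A, B]
After 4 (reverse(4, 7)): [I, J, F, G, E, H, D, C, A, B]
After 5 (reverse(7, 9)): [I, J, F, G, E, H, D, B, A, C]
After 6 (swap(9, 1)): [I, C, F, G, E, H, D, B, A, J]
After 7 (swap(0, 8)): [A, C, F, G, E, H, D, B, I, J]
After 8 (swap(1, 7)): [A, B, F, G, E, H, D, C, I, J]
After 9 (swap(5, 2)): [A, B, H, G, E, F, D, C, I, J]
After 10 (swap(6, 3)): [A, B, H, D, E, F, G, C, I, J]
After 11 (swap(2, 7)): [A, B, C, D, E, F, G, H, I, J]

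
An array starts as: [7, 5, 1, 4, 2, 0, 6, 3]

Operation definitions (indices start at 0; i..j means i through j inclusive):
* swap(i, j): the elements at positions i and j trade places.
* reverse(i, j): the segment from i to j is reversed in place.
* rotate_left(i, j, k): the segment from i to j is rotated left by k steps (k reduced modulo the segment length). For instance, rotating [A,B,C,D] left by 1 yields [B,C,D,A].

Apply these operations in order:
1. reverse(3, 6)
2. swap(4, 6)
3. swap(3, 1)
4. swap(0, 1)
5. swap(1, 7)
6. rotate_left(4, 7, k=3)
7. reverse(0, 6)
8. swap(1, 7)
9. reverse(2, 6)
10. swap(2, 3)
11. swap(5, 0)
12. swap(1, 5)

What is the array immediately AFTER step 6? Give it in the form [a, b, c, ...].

After 1 (reverse(3, 6)): [7, 5, 1, 6, 0, 2, 4, 3]
After 2 (swap(4, 6)): [7, 5, 1, 6, 4, 2, 0, 3]
After 3 (swap(3, 1)): [7, 6, 1, 5, 4, 2, 0, 3]
After 4 (swap(0, 1)): [6, 7, 1, 5, 4, 2, 0, 3]
After 5 (swap(1, 7)): [6, 3, 1, 5, 4, 2, 0, 7]
After 6 (rotate_left(4, 7, k=3)): [6, 3, 1, 5, 7, 4, 2, 0]

Answer: [6, 3, 1, 5, 7, 4, 2, 0]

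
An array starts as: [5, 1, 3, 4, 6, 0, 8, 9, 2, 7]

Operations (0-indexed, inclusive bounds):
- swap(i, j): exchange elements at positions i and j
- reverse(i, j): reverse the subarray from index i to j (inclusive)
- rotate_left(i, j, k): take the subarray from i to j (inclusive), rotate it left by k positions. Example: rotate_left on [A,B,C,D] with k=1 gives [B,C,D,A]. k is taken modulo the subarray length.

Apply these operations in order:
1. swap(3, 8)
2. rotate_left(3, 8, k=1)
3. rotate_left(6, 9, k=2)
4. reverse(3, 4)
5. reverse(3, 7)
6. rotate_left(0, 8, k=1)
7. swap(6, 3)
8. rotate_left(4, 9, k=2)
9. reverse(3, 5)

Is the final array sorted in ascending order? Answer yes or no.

After 1 (swap(3, 8)): [5, 1, 3, 2, 6, 0, 8, 9, 4, 7]
After 2 (rotate_left(3, 8, k=1)): [5, 1, 3, 6, 0, 8, 9, 4, 2, 7]
After 3 (rotate_left(6, 9, k=2)): [5, 1, 3, 6, 0, 8, 2, 7, 9, 4]
After 4 (reverse(3, 4)): [5, 1, 3, 0, 6, 8, 2, 7, 9, 4]
After 5 (reverse(3, 7)): [5, 1, 3, 7, 2, 8, 6, 0, 9, 4]
After 6 (rotate_left(0, 8, k=1)): [1, 3, 7, 2, 8, 6, 0, 9, 5, 4]
After 7 (swap(6, 3)): [1, 3, 7, 0, 8, 6, 2, 9, 5, 4]
After 8 (rotate_left(4, 9, k=2)): [1, 3, 7, 0, 2, 9, 5, 4, 8, 6]
After 9 (reverse(3, 5)): [1, 3, 7, 9, 2, 0, 5, 4, 8, 6]

Answer: no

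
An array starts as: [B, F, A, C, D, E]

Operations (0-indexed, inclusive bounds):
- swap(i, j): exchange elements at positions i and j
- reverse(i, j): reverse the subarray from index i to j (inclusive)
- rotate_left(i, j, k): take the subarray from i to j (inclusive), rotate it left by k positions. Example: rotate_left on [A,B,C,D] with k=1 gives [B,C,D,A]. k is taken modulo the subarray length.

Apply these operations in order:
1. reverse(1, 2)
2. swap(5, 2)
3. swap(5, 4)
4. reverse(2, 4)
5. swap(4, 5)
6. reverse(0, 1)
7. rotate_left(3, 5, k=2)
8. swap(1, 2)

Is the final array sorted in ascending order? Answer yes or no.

After 1 (reverse(1, 2)): [B, A, F, C, D, E]
After 2 (swap(5, 2)): [B, A, E, C, D, F]
After 3 (swap(5, 4)): [B, A, E, C, F, D]
After 4 (reverse(2, 4)): [B, A, F, C, E, D]
After 5 (swap(4, 5)): [B, A, F, C, D, E]
After 6 (reverse(0, 1)): [A, B, F, C, D, E]
After 7 (rotate_left(3, 5, k=2)): [A, B, F, E, C, D]
After 8 (swap(1, 2)): [A, F, B, E, C, D]

Answer: no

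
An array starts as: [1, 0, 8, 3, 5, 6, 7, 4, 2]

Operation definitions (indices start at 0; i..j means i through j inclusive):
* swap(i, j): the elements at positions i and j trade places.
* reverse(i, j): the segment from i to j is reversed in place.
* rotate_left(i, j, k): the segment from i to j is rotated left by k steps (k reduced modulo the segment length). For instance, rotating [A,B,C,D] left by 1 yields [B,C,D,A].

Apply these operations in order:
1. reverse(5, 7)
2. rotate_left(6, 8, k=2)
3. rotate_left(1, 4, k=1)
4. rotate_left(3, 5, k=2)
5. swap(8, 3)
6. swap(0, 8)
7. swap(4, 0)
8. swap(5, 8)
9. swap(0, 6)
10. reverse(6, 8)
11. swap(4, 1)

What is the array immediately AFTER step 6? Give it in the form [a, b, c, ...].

After 1 (reverse(5, 7)): [1, 0, 8, 3, 5, 4, 7, 6, 2]
After 2 (rotate_left(6, 8, k=2)): [1, 0, 8, 3, 5, 4, 2, 7, 6]
After 3 (rotate_left(1, 4, k=1)): [1, 8, 3, 5, 0, 4, 2, 7, 6]
After 4 (rotate_left(3, 5, k=2)): [1, 8, 3, 4, 5, 0, 2, 7, 6]
After 5 (swap(8, 3)): [1, 8, 3, 6, 5, 0, 2, 7, 4]
After 6 (swap(0, 8)): [4, 8, 3, 6, 5, 0, 2, 7, 1]

Answer: [4, 8, 3, 6, 5, 0, 2, 7, 1]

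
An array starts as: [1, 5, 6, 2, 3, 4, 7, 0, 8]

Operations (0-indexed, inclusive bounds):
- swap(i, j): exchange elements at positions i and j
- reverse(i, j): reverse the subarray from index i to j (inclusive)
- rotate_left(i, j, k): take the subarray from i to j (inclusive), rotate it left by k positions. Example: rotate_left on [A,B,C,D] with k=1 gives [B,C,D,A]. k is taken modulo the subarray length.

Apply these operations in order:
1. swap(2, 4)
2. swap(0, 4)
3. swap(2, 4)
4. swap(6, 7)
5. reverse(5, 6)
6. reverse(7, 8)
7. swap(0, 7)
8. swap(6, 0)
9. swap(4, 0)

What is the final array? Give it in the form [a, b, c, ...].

After 1 (swap(2, 4)): [1, 5, 3, 2, 6, 4, 7, 0, 8]
After 2 (swap(0, 4)): [6, 5, 3, 2, 1, 4, 7, 0, 8]
After 3 (swap(2, 4)): [6, 5, 1, 2, 3, 4, 7, 0, 8]
After 4 (swap(6, 7)): [6, 5, 1, 2, 3, 4, 0, 7, 8]
After 5 (reverse(5, 6)): [6, 5, 1, 2, 3, 0, 4, 7, 8]
After 6 (reverse(7, 8)): [6, 5, 1, 2, 3, 0, 4, 8, 7]
After 7 (swap(0, 7)): [8, 5, 1, 2, 3, 0, 4, 6, 7]
After 8 (swap(6, 0)): [4, 5, 1, 2, 3, 0, 8, 6, 7]
After 9 (swap(4, 0)): [3, 5, 1, 2, 4, 0, 8, 6, 7]

Answer: [3, 5, 1, 2, 4, 0, 8, 6, 7]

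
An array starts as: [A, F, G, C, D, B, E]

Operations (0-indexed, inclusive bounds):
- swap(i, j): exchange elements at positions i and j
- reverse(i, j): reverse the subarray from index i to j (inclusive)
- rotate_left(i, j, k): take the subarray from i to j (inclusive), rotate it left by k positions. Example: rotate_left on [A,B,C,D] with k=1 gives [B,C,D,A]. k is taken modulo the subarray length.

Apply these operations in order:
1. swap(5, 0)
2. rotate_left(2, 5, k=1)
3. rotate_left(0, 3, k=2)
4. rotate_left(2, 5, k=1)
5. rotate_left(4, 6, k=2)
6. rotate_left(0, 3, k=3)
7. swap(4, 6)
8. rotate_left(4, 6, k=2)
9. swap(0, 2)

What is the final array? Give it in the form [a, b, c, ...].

Answer: [D, C, A, F, E, B, G]

Derivation:
After 1 (swap(5, 0)): [B, F, G, C, D, A, E]
After 2 (rotate_left(2, 5, k=1)): [B, F, C, D, A, G, E]
After 3 (rotate_left(0, 3, k=2)): [C, D, B, F, A, G, E]
After 4 (rotate_left(2, 5, k=1)): [C, D, F, A, G, B, E]
After 5 (rotate_left(4, 6, k=2)): [C, D, F, A, E, G, B]
After 6 (rotate_left(0, 3, k=3)): [A, C, D, F, E, G, B]
After 7 (swap(4, 6)): [A, C, D, F, B, G, E]
After 8 (rotate_left(4, 6, k=2)): [A, C, D, F, E, B, G]
After 9 (swap(0, 2)): [D, C, A, F, E, B, G]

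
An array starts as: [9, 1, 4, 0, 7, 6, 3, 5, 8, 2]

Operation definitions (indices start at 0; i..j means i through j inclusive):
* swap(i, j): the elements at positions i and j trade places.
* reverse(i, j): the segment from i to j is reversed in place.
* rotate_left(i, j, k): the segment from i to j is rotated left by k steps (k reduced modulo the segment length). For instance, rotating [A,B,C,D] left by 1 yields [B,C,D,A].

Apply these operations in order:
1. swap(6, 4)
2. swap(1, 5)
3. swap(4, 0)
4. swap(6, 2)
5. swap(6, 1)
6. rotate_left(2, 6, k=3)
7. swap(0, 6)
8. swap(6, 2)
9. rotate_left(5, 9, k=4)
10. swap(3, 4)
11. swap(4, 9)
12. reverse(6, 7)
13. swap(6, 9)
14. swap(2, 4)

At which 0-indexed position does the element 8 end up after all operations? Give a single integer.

After 1 (swap(6, 4)): [9, 1, 4, 0, 3, 6, 7, 5, 8, 2]
After 2 (swap(1, 5)): [9, 6, 4, 0, 3, 1, 7, 5, 8, 2]
After 3 (swap(4, 0)): [3, 6, 4, 0, 9, 1, 7, 5, 8, 2]
After 4 (swap(6, 2)): [3, 6, 7, 0, 9, 1, 4, 5, 8, 2]
After 5 (swap(6, 1)): [3, 4, 7, 0, 9, 1, 6, 5, 8, 2]
After 6 (rotate_left(2, 6, k=3)): [3, 4, 1, 6, 7, 0, 9, 5, 8, 2]
After 7 (swap(0, 6)): [9, 4, 1, 6, 7, 0, 3, 5, 8, 2]
After 8 (swap(6, 2)): [9, 4, 3, 6, 7, 0, 1, 5, 8, 2]
After 9 (rotate_left(5, 9, k=4)): [9, 4, 3, 6, 7, 2, 0, 1, 5, 8]
After 10 (swap(3, 4)): [9, 4, 3, 7, 6, 2, 0, 1, 5, 8]
After 11 (swap(4, 9)): [9, 4, 3, 7, 8, 2, 0, 1, 5, 6]
After 12 (reverse(6, 7)): [9, 4, 3, 7, 8, 2, 1, 0, 5, 6]
After 13 (swap(6, 9)): [9, 4, 3, 7, 8, 2, 6, 0, 5, 1]
After 14 (swap(2, 4)): [9, 4, 8, 7, 3, 2, 6, 0, 5, 1]

Answer: 2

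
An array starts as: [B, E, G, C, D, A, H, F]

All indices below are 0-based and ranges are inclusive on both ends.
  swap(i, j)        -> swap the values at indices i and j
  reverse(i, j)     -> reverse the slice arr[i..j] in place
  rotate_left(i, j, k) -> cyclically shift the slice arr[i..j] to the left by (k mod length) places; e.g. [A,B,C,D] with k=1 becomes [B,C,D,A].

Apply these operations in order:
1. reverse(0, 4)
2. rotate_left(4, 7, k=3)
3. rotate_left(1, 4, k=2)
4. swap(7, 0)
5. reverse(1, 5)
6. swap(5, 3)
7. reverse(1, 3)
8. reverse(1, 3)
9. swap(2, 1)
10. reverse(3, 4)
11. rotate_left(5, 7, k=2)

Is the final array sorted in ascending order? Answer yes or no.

After 1 (reverse(0, 4)): [D, C, G, E, B, A, H, F]
After 2 (rotate_left(4, 7, k=3)): [D, C, G, E, F, B, A, H]
After 3 (rotate_left(1, 4, k=2)): [D, E, F, C, G, B, A, H]
After 4 (swap(7, 0)): [H, E, F, C, G, B, A, D]
After 5 (reverse(1, 5)): [H, B, G, C, F, E, A, D]
After 6 (swap(5, 3)): [H, B, G, E, F, C, A, D]
After 7 (reverse(1, 3)): [H, E, G, B, F, C, A, D]
After 8 (reverse(1, 3)): [H, B, G, E, F, C, A, D]
After 9 (swap(2, 1)): [H, G, B, E, F, C, A, D]
After 10 (reverse(3, 4)): [H, G, B, F, E, C, A, D]
After 11 (rotate_left(5, 7, k=2)): [H, G, B, F, E, D, C, A]

Answer: no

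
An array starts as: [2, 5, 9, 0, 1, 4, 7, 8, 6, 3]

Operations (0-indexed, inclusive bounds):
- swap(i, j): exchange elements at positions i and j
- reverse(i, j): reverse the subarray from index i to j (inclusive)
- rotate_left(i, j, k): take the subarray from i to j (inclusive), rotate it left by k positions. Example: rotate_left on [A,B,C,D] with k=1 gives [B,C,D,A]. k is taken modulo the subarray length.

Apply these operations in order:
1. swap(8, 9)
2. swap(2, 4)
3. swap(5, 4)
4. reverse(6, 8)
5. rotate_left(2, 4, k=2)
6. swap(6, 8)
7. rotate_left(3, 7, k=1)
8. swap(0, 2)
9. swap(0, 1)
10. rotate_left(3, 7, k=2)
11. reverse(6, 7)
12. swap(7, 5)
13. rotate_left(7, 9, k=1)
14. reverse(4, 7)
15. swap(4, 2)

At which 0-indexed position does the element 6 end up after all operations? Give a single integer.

After 1 (swap(8, 9)): [2, 5, 9, 0, 1, 4, 7, 8, 3, 6]
After 2 (swap(2, 4)): [2, 5, 1, 0, 9, 4, 7, 8, 3, 6]
After 3 (swap(5, 4)): [2, 5, 1, 0, 4, 9, 7, 8, 3, 6]
After 4 (reverse(6, 8)): [2, 5, 1, 0, 4, 9, 3, 8, 7, 6]
After 5 (rotate_left(2, 4, k=2)): [2, 5, 4, 1, 0, 9, 3, 8, 7, 6]
After 6 (swap(6, 8)): [2, 5, 4, 1, 0, 9, 7, 8, 3, 6]
After 7 (rotate_left(3, 7, k=1)): [2, 5, 4, 0, 9, 7, 8, 1, 3, 6]
After 8 (swap(0, 2)): [4, 5, 2, 0, 9, 7, 8, 1, 3, 6]
After 9 (swap(0, 1)): [5, 4, 2, 0, 9, 7, 8, 1, 3, 6]
After 10 (rotate_left(3, 7, k=2)): [5, 4, 2, 7, 8, 1, 0, 9, 3, 6]
After 11 (reverse(6, 7)): [5, 4, 2, 7, 8, 1, 9, 0, 3, 6]
After 12 (swap(7, 5)): [5, 4, 2, 7, 8, 0, 9, 1, 3, 6]
After 13 (rotate_left(7, 9, k=1)): [5, 4, 2, 7, 8, 0, 9, 3, 6, 1]
After 14 (reverse(4, 7)): [5, 4, 2, 7, 3, 9, 0, 8, 6, 1]
After 15 (swap(4, 2)): [5, 4, 3, 7, 2, 9, 0, 8, 6, 1]

Answer: 8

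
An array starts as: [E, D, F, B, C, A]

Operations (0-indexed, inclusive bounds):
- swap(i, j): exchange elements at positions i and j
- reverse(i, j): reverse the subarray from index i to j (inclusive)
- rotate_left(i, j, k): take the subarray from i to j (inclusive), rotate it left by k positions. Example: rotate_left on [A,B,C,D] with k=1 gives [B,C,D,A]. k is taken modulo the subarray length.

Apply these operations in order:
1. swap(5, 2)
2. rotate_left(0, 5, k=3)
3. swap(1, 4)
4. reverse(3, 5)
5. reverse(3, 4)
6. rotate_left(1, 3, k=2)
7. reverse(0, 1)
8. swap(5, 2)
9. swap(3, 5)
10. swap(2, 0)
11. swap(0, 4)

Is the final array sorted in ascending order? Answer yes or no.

After 1 (swap(5, 2)): [E, D, A, B, C, F]
After 2 (rotate_left(0, 5, k=3)): [B, C, F, E, D, A]
After 3 (swap(1, 4)): [B, D, F, E, C, A]
After 4 (reverse(3, 5)): [B, D, F, A, C, E]
After 5 (reverse(3, 4)): [B, D, F, C, A, E]
After 6 (rotate_left(1, 3, k=2)): [B, C, D, F, A, E]
After 7 (reverse(0, 1)): [C, B, D, F, A, E]
After 8 (swap(5, 2)): [C, B, E, F, A, D]
After 9 (swap(3, 5)): [C, B, E, D, A, F]
After 10 (swap(2, 0)): [E, B, C, D, A, F]
After 11 (swap(0, 4)): [A, B, C, D, E, F]

Answer: yes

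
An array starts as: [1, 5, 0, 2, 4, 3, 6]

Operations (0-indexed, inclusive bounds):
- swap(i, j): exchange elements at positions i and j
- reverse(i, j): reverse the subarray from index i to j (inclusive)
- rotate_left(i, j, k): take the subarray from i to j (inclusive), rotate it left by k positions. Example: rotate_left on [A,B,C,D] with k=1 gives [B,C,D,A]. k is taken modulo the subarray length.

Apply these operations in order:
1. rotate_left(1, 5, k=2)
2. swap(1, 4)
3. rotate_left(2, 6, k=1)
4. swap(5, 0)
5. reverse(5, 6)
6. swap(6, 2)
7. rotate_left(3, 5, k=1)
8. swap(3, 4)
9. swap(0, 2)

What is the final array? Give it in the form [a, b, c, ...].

Answer: [1, 5, 6, 4, 0, 2, 3]

Derivation:
After 1 (rotate_left(1, 5, k=2)): [1, 2, 4, 3, 5, 0, 6]
After 2 (swap(1, 4)): [1, 5, 4, 3, 2, 0, 6]
After 3 (rotate_left(2, 6, k=1)): [1, 5, 3, 2, 0, 6, 4]
After 4 (swap(5, 0)): [6, 5, 3, 2, 0, 1, 4]
After 5 (reverse(5, 6)): [6, 5, 3, 2, 0, 4, 1]
After 6 (swap(6, 2)): [6, 5, 1, 2, 0, 4, 3]
After 7 (rotate_left(3, 5, k=1)): [6, 5, 1, 0, 4, 2, 3]
After 8 (swap(3, 4)): [6, 5, 1, 4, 0, 2, 3]
After 9 (swap(0, 2)): [1, 5, 6, 4, 0, 2, 3]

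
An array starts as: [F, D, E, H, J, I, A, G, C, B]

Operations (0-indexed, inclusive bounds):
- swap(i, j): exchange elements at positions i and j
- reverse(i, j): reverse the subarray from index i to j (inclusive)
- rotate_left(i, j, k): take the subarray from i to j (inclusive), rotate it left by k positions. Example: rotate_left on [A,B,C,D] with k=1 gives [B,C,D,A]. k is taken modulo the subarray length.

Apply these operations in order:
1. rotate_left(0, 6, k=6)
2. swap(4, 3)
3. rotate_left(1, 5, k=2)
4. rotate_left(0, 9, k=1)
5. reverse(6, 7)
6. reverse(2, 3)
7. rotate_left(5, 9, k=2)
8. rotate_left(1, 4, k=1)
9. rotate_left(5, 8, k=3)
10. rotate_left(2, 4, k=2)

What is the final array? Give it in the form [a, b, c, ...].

After 1 (rotate_left(0, 6, k=6)): [A, F, D, E, H, J, I, G, C, B]
After 2 (swap(4, 3)): [A, F, D, H, E, J, I, G, C, B]
After 3 (rotate_left(1, 5, k=2)): [A, H, E, J, F, D, I, G, C, B]
After 4 (rotate_left(0, 9, k=1)): [H, E, J, F, D, I, G, C, B, A]
After 5 (reverse(6, 7)): [H, E, J, F, D, I, C, G, B, A]
After 6 (reverse(2, 3)): [H, E, F, J, D, I, C, G, B, A]
After 7 (rotate_left(5, 9, k=2)): [H, E, F, J, D, G, B, A, I, C]
After 8 (rotate_left(1, 4, k=1)): [H, F, J, D, E, G, B, A, I, C]
After 9 (rotate_left(5, 8, k=3)): [H, F, J, D, E, I, G, B, A, C]
After 10 (rotate_left(2, 4, k=2)): [H, F, E, J, D, I, G, B, A, C]

Answer: [H, F, E, J, D, I, G, B, A, C]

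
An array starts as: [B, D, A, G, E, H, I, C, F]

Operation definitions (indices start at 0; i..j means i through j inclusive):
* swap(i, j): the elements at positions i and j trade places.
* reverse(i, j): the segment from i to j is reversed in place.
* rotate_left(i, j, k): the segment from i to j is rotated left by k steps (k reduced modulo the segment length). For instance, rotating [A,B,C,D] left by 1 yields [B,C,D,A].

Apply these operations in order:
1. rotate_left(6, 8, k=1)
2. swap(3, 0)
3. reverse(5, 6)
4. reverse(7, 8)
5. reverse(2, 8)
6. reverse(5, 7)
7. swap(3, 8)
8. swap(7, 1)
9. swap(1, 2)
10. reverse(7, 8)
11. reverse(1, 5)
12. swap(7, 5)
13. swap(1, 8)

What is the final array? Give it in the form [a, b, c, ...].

After 1 (rotate_left(6, 8, k=1)): [B, D, A, G, E, H, C, F, I]
After 2 (swap(3, 0)): [G, D, A, B, E, H, C, F, I]
After 3 (reverse(5, 6)): [G, D, A, B, E, C, H, F, I]
After 4 (reverse(7, 8)): [G, D, A, B, E, C, H, I, F]
After 5 (reverse(2, 8)): [G, D, F, I, H, C, E, B, A]
After 6 (reverse(5, 7)): [G, D, F, I, H, B, E, C, A]
After 7 (swap(3, 8)): [G, D, F, A, H, B, E, C, I]
After 8 (swap(7, 1)): [G, C, F, A, H, B, E, D, I]
After 9 (swap(1, 2)): [G, F, C, A, H, B, E, D, I]
After 10 (reverse(7, 8)): [G, F, C, A, H, B, E, I, D]
After 11 (reverse(1, 5)): [G, B, H, A, C, F, E, I, D]
After 12 (swap(7, 5)): [G, B, H, A, C, I, E, F, D]
After 13 (swap(1, 8)): [G, D, H, A, C, I, E, F, B]

Answer: [G, D, H, A, C, I, E, F, B]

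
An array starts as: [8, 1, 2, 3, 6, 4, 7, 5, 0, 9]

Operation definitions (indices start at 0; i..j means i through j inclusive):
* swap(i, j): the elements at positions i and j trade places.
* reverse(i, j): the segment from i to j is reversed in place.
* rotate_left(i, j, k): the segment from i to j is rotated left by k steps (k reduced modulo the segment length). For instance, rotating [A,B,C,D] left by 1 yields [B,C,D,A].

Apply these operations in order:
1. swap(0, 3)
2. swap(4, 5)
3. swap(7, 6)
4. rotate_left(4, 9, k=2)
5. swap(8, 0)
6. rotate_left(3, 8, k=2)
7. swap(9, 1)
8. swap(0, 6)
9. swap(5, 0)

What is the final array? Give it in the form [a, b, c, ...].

After 1 (swap(0, 3)): [3, 1, 2, 8, 6, 4, 7, 5, 0, 9]
After 2 (swap(4, 5)): [3, 1, 2, 8, 4, 6, 7, 5, 0, 9]
After 3 (swap(7, 6)): [3, 1, 2, 8, 4, 6, 5, 7, 0, 9]
After 4 (rotate_left(4, 9, k=2)): [3, 1, 2, 8, 5, 7, 0, 9, 4, 6]
After 5 (swap(8, 0)): [4, 1, 2, 8, 5, 7, 0, 9, 3, 6]
After 6 (rotate_left(3, 8, k=2)): [4, 1, 2, 7, 0, 9, 3, 8, 5, 6]
After 7 (swap(9, 1)): [4, 6, 2, 7, 0, 9, 3, 8, 5, 1]
After 8 (swap(0, 6)): [3, 6, 2, 7, 0, 9, 4, 8, 5, 1]
After 9 (swap(5, 0)): [9, 6, 2, 7, 0, 3, 4, 8, 5, 1]

Answer: [9, 6, 2, 7, 0, 3, 4, 8, 5, 1]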